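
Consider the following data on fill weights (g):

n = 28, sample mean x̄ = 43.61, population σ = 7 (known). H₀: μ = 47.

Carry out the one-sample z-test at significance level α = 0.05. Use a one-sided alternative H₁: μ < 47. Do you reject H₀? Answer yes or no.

SE = σ/√n = 7/√28 = 1.3229
z = (x̄−μ₀)/SE = (43.61−47)/1.3229 = -2.5626
p-value (one-sided, H₁ less) = 0.00519
At α=0.05: p < α → reject H₀

reject H₀: yes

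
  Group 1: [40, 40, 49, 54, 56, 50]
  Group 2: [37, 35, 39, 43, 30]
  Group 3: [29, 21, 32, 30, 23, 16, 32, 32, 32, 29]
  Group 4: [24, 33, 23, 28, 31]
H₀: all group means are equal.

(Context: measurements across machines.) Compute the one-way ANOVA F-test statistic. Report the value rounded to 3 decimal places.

test statistic = 19.694

Group means [48.17, 36.80, 27.60, 27.80], grand mean 34.154
SSB = Σnᵢ(x̄ᵢ−x̄)² = 1844.551; SSW = ΣΣ(x−x̄ᵢ)² = 686.833
MSB = 1844.551/3 = 614.8504; MSW = 686.833/22 = 31.2197
F = MSB/MSW = 19.6943
df = (3, 22)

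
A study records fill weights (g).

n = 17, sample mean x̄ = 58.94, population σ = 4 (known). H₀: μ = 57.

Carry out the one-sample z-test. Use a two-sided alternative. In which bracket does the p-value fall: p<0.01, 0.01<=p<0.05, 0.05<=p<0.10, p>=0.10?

p-value bracket: 0.01<=p<0.05

SE = σ/√n = 4/√17 = 0.9701
z = (x̄−μ₀)/SE = (58.94−57)/0.9701 = 1.9997
p-value (two-sided) = 0.04553
→ bracket: 0.01<=p<0.05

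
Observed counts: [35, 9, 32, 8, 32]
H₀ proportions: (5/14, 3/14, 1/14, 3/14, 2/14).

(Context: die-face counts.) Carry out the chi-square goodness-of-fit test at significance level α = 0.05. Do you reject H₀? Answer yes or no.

n = 116; E_i = n·p_i = [41.43, 24.86, 8.29, 24.86, 16.57]
χ² = (35−41.43)²/41.43 + (9−24.86)²/24.86 + (32−8.29)²/8.29 + (8−24.86)²/24.86 + (32−16.57)²/16.57 = 104.7816
df = 4
p-value (upper-tail) = 0.00000
At α=0.05: p < α → reject H₀

reject H₀: yes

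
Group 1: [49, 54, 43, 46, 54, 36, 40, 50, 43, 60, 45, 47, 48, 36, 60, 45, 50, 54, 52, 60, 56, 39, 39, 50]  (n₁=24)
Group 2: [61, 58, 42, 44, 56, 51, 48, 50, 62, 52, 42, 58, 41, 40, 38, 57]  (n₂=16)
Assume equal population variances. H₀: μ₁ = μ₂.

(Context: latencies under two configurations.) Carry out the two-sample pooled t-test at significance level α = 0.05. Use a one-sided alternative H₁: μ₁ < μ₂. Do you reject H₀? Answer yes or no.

x̄₁=48.167, s₁=7.281, n₁=24
x̄₂=50.000, s₂=8.066, n₂=16
s_p² = [23·7.281² + 15·8.066²]/38 = 57.7719
SE = √(s_p²·(1/24+1/16)) = 2.4531
t = (48.167−50.000)/2.4531 = -0.7473
df = 38
p-value (one-sided, H₁ less) = 0.22973
At α=0.05: p ≥ α → fail to reject H₀

reject H₀: no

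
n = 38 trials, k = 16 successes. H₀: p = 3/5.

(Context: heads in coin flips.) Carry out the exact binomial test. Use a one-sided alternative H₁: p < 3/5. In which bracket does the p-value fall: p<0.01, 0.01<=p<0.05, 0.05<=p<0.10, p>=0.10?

p-value bracket: 0.01<=p<0.05

Exact binomial: n=38, k=16, p₀=3/5=0.6000
P(X≤16) from Σ C(n,i)·p₀^i·(1−p₀)^(n−i)
p-value (one-sided, H₁ less) = 0.01946
→ bracket: 0.01<=p<0.05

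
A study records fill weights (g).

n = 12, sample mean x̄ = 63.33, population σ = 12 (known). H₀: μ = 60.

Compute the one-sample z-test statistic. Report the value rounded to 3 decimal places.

test statistic = 0.961

SE = σ/√n = 12/√12 = 3.4641
z = (x̄−μ₀)/SE = (63.33−60)/3.4641 = 0.9613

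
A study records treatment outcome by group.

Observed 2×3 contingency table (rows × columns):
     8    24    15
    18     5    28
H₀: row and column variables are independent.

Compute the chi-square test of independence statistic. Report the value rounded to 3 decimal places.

Row totals [47, 51], col totals [26, 29, 43], n=98
χ² = (8−12.47)²/12.47 + (24−13.91)²/13.91 + (15−20.62)²/20.62 + (18−13.53)²/13.53 + (5−15.09)²/15.09 + (28−22.38)²/22.38 = 20.0949
df = 2

test statistic = 20.095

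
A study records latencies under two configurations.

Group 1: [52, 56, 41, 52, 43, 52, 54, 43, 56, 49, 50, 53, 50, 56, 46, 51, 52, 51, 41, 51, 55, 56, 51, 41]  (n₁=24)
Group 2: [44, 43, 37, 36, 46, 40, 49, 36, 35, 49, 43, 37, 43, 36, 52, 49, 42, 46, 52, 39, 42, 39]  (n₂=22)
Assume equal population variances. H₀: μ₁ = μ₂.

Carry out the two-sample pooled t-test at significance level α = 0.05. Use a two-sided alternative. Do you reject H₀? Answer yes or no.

x̄₁=50.083, s₁=4.986, n₁=24
x̄₂=42.500, s₂=5.387, n₂=22
s_p² = [23·4.986² + 21·5.387²]/44 = 26.8485
SE = √(s_p²·(1/24+1/22)) = 1.5294
t = (50.083−42.500)/1.5294 = 4.9584
df = 44
p-value (two-sided) = 0.00001
At α=0.05: p < α → reject H₀

reject H₀: yes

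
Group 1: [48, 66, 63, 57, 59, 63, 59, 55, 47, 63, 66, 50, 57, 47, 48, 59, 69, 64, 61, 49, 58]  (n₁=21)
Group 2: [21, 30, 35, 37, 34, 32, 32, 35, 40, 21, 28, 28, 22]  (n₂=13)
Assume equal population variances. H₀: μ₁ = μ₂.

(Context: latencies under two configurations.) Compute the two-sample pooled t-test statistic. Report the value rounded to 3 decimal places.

x̄₁=57.524, s₁=6.947, n₁=21
x̄₂=30.385, s₂=6.158, n₂=13
s_p² = [20·6.947² + 12·6.158²]/32 = 44.3848
SE = √(s_p²·(1/21+1/13)) = 2.3511
t = (57.524−30.385)/2.3511 = 11.5431
df = 32

test statistic = 11.543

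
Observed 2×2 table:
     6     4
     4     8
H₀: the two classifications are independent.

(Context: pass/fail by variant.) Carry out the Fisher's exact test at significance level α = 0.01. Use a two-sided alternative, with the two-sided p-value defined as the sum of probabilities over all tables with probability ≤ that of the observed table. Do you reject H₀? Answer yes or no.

Margins: r₁=10, r₂=12, c₁=10, c₂=12, n=22
p_obs = C(10,6)·C(12,4)/C(22,10); sum pmf over tables with pmf ≤ p_obs
p-value (two-sided) = 0.39128
At α=0.01: p ≥ α → fail to reject H₀

reject H₀: no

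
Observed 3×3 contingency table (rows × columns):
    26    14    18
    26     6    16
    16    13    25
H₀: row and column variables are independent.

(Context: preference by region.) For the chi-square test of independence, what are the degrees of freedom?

df = (r−1)(c−1) = (3−1)·(3−1) = 4

degrees of freedom = 4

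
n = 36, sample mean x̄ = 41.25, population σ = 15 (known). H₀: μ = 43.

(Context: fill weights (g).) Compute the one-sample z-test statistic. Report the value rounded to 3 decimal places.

test statistic = -0.700

SE = σ/√n = 15/√36 = 2.5000
z = (x̄−μ₀)/SE = (41.25−43)/2.5000 = -0.7000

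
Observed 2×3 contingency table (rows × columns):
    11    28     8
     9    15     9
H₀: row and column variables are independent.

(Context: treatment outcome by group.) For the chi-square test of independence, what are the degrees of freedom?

df = (r−1)(c−1) = (2−1)·(3−1) = 2

degrees of freedom = 2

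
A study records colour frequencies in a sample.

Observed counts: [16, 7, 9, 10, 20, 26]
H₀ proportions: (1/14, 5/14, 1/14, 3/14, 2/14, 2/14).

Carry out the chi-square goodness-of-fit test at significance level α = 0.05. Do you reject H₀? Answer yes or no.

n = 88; E_i = n·p_i = [6.29, 31.43, 6.29, 18.86, 12.57, 12.57]
χ² = (16−6.29)²/6.29 + (7−31.43)²/31.43 + (9−6.29)²/6.29 + (10−18.86)²/18.86 + (20−12.57)²/12.57 + (26−12.57)²/12.57 = 58.0667
df = 5
p-value (upper-tail) = 0.00000
At α=0.05: p < α → reject H₀

reject H₀: yes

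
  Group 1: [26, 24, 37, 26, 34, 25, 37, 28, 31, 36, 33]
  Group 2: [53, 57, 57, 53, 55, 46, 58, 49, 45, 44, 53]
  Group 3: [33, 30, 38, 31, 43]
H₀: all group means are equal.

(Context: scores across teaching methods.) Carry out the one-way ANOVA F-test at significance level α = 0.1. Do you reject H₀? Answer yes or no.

Group means [30.64, 51.82, 35.00], grand mean 40.074
SSB = Σnᵢ(x̄ᵢ−x̄)² = 2625.670; SSW = ΣΣ(x−x̄ᵢ)² = 626.182
MSB = 2625.670/2 = 1312.8350; MSW = 626.182/24 = 26.0909
F = MSB/MSW = 50.3177
df = (2, 24)
p-value (upper-tail) = 0.00000
At α=0.1: p < α → reject H₀

reject H₀: yes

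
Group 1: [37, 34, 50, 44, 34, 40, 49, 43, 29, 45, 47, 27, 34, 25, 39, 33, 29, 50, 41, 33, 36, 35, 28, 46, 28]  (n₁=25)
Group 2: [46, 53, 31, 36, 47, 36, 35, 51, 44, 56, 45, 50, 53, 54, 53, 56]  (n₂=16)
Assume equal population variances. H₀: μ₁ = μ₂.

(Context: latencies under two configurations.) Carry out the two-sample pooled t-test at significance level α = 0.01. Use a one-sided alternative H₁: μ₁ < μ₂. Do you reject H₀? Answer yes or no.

reject H₀: yes

x̄₁=37.440, s₁=7.730, n₁=25
x̄₂=46.625, s₂=8.156, n₂=16
s_p² = [24·7.730² + 15·8.156²]/39 = 62.3567
SE = √(s_p²·(1/25+1/16)) = 2.5282
t = (37.440−46.625)/2.5282 = -3.6331
df = 39
p-value (one-sided, H₁ less) = 0.00040
At α=0.01: p < α → reject H₀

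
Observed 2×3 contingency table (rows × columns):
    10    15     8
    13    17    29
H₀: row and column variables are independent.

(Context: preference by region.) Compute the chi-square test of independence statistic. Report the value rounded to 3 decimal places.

Row totals [33, 59], col totals [23, 32, 37], n=92
χ² = (10−8.25)²/8.25 + (15−11.48)²/11.48 + (8−13.27)²/13.27 + (13−14.75)²/14.75 + (17−20.52)²/20.52 + (29−23.73)²/23.73 = 5.5290
df = 2

test statistic = 5.529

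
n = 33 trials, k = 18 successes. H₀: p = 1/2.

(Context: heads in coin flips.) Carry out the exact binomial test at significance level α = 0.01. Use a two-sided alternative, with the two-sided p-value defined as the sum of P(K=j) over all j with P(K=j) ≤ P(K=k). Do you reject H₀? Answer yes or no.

Exact binomial: n=33, k=18, p₀=1/2=0.5000
P(X=j) = C(n,j)·p₀^j·(1−p₀)^(n−j); p = Σ P(X=j) over j with P(X=j) ≤ P(X=18)
p-value (two-sided) = 0.72833
At α=0.01: p ≥ α → fail to reject H₀

reject H₀: no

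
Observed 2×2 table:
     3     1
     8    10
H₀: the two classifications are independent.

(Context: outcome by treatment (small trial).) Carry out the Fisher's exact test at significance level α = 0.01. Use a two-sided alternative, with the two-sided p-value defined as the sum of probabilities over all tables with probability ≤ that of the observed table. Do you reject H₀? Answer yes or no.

reject H₀: no

Margins: r₁=4, r₂=18, c₁=11, c₂=11, n=22
p_obs = C(4,3)·C(18,8)/C(22,11); sum pmf over tables with pmf ≤ p_obs
p-value (two-sided) = 0.58647
At α=0.01: p ≥ α → fail to reject H₀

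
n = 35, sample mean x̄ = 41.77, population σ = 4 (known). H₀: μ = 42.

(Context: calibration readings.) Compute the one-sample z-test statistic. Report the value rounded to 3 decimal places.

SE = σ/√n = 4/√35 = 0.6761
z = (x̄−μ₀)/SE = (41.77−42)/0.6761 = -0.3402

test statistic = -0.340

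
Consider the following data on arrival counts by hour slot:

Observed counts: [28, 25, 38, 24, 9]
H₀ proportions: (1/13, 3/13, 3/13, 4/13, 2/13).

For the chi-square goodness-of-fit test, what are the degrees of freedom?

degrees of freedom = 4

df = k − 1 = 5 − 1 = 4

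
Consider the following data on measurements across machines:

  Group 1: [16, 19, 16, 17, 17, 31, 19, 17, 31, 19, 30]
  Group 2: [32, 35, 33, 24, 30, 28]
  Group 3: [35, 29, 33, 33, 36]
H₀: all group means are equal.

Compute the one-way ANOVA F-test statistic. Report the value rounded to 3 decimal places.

test statistic = 12.119

Group means [21.09, 30.33, 33.20], grand mean 26.364
SSB = Σnᵢ(x̄ᵢ−x̄)² = 634.048; SSW = ΣΣ(x−x̄ᵢ)² = 497.042
MSB = 634.048/2 = 317.0242; MSW = 497.042/19 = 26.1601
F = MSB/MSW = 12.1186
df = (2, 19)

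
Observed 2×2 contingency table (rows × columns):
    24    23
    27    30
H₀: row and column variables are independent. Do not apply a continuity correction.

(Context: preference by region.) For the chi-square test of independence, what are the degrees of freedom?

degrees of freedom = 1

df = (r−1)(c−1) = (2−1)·(2−1) = 1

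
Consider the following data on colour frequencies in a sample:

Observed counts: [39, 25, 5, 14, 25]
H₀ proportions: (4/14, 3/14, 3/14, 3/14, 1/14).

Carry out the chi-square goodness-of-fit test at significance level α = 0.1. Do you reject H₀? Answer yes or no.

reject H₀: yes

n = 108; E_i = n·p_i = [30.86, 23.14, 23.14, 23.14, 7.71]
χ² = (39−30.86)²/30.86 + (25−23.14)²/23.14 + (5−23.14)²/23.14 + (14−23.14)²/23.14 + (25−7.71)²/7.71 = 58.8657
df = 4
p-value (upper-tail) = 0.00000
At α=0.1: p < α → reject H₀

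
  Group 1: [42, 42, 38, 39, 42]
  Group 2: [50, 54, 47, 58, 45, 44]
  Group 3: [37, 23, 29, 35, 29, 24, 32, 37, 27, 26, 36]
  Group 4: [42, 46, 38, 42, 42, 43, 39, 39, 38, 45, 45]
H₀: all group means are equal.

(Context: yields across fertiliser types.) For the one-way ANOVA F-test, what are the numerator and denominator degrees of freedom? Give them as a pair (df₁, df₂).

degrees of freedom = [3, 29]

k = 4 groups, N = 33 total
df = (k−1, N−k) = (4−1, 33−4) = (3, 29)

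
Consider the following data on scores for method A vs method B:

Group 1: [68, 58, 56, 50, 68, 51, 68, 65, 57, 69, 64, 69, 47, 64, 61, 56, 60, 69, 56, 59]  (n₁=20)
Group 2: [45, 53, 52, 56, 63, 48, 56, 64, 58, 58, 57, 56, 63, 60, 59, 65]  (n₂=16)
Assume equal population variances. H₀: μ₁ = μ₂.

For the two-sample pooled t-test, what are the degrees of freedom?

degrees of freedom = 34

df = n₁ + n₂ − 2 = 20 + 16 − 2 = 34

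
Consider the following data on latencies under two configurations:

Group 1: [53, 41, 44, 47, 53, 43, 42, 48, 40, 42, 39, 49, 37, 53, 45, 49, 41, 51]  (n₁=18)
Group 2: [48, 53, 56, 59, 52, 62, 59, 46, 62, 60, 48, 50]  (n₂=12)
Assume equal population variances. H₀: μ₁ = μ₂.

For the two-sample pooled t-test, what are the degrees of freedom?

df = n₁ + n₂ − 2 = 18 + 12 − 2 = 28

degrees of freedom = 28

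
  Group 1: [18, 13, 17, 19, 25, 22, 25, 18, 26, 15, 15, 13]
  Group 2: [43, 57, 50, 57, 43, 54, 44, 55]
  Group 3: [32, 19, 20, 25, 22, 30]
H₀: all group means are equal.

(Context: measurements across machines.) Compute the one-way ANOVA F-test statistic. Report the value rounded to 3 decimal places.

test statistic = 87.588

Group means [18.83, 50.38, 24.67], grand mean 29.885
SSB = Σnᵢ(x̄ᵢ−x̄)² = 4987.779; SSW = ΣΣ(x−x̄ᵢ)² = 654.875
MSB = 4987.779/2 = 2493.8894; MSW = 654.875/23 = 28.4728
F = MSB/MSW = 87.5884
df = (2, 23)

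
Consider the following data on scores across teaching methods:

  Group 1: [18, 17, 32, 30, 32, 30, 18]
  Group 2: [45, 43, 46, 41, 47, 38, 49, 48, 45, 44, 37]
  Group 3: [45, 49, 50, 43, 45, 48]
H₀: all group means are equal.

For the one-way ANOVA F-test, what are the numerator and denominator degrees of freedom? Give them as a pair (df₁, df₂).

k = 3 groups, N = 24 total
df = (k−1, N−k) = (3−1, 24−3) = (2, 21)

degrees of freedom = [2, 21]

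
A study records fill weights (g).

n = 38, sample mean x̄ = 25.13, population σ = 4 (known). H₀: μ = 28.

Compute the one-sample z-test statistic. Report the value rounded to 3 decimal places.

test statistic = -4.423

SE = σ/√n = 4/√38 = 0.6489
z = (x̄−μ₀)/SE = (25.13−28)/0.6489 = -4.4230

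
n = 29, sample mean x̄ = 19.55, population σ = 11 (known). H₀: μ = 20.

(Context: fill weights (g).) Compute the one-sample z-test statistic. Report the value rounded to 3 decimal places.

test statistic = -0.220

SE = σ/√n = 11/√29 = 2.0426
z = (x̄−μ₀)/SE = (19.55−20)/2.0426 = -0.2203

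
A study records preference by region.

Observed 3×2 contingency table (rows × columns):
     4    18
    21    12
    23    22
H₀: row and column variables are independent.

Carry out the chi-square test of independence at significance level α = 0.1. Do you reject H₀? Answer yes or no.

Row totals [22, 33, 45], col totals [48, 52], n=100
χ² = (4−10.56)²/10.56 + (18−11.44)²/11.44 + (21−15.84)²/15.84 + (12−17.16)²/17.16 + (23−21.60)²/21.60 + (22−23.40)²/23.40 = 11.2438
df = 2
p-value (upper-tail) = 0.00362
At α=0.1: p < α → reject H₀

reject H₀: yes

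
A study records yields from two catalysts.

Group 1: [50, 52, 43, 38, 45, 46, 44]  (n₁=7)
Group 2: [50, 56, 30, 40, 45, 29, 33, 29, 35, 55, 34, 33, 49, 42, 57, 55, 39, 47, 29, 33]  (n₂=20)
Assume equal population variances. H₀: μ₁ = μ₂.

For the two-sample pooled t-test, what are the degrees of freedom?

df = n₁ + n₂ − 2 = 7 + 20 − 2 = 25

degrees of freedom = 25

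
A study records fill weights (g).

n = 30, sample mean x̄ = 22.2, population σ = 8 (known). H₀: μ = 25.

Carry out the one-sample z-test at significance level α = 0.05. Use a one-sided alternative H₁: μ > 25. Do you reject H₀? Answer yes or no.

reject H₀: no

SE = σ/√n = 8/√30 = 1.4606
z = (x̄−μ₀)/SE = (22.2−25)/1.4606 = -1.9170
p-value (one-sided, H₁ greater) = 0.97238
At α=0.05: p ≥ α → fail to reject H₀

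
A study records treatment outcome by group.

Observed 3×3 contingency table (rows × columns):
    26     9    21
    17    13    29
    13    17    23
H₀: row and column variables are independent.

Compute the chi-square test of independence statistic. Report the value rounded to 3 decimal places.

test statistic = 8.432

Row totals [56, 59, 53], col totals [56, 39, 73], n=168
χ² = (26−18.67)²/18.67 + (9−13.00)²/13.00 + (21−24.33)²/24.33 + (17−19.67)²/19.67 + (13−13.70)²/13.70 + (29−25.64)²/25.64 + (13−17.67)²/17.67 + (17−12.30)²/12.30 + (23−23.03)²/23.03 = 8.4319
df = 4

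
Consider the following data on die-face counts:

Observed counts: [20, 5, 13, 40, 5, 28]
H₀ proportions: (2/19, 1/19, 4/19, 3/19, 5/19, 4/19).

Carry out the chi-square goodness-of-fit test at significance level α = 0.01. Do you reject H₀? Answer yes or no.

reject H₀: yes

n = 111; E_i = n·p_i = [11.68, 5.84, 23.37, 17.53, 29.21, 23.37]
χ² = (20−11.68)²/11.68 + (5−5.84)²/5.84 + (13−23.37)²/23.37 + (40−17.53)²/17.53 + (5−29.21)²/29.21 + (28−23.37)²/23.37 = 60.4422
df = 5
p-value (upper-tail) = 0.00000
At α=0.01: p < α → reject H₀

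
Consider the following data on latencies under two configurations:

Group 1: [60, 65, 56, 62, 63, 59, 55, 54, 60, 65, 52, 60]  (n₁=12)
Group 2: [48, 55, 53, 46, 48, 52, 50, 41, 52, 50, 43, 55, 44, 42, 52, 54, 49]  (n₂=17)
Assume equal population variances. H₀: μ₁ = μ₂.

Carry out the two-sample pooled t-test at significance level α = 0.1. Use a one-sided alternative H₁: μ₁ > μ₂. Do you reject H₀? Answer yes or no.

reject H₀: yes

x̄₁=59.250, s₁=4.245, n₁=12
x̄₂=49.059, s₂=4.520, n₂=17
s_p² = [11·4.245² + 16·4.520²]/27 = 19.4515
SE = √(s_p²·(1/12+1/17)) = 1.6629
t = (59.250−49.059)/1.6629 = 6.1286
df = 27
p-value (one-sided, H₁ greater) = 0.00000
At α=0.1: p < α → reject H₀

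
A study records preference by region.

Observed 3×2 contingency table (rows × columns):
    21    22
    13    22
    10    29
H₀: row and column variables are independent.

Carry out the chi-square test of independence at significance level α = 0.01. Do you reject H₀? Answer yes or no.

Row totals [43, 35, 39], col totals [44, 73], n=117
χ² = (21−16.17)²/16.17 + (22−26.83)²/26.83 + (13−13.16)²/13.16 + (22−21.84)²/21.84 + (10−14.67)²/14.67 + (29−24.33)²/24.33 = 4.6943
df = 2
p-value (upper-tail) = 0.09564
At α=0.01: p ≥ α → fail to reject H₀

reject H₀: no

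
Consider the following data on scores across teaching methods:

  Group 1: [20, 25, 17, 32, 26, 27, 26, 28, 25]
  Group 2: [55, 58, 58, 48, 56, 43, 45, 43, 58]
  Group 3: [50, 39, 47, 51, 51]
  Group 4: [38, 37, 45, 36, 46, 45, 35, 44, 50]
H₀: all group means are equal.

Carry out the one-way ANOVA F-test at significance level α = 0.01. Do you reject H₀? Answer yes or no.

Group means [25.11, 51.56, 47.60, 41.78], grand mean 40.750
SSB = Σnᵢ(x̄ᵢ−x̄)² = 3496.133; SSW = ΣΣ(x−x̄ᵢ)² = 841.867
MSB = 3496.133/3 = 1165.3778; MSW = 841.867/28 = 30.0667
F = MSB/MSW = 38.7598
df = (3, 28)
p-value (upper-tail) = 0.00000
At α=0.01: p < α → reject H₀

reject H₀: yes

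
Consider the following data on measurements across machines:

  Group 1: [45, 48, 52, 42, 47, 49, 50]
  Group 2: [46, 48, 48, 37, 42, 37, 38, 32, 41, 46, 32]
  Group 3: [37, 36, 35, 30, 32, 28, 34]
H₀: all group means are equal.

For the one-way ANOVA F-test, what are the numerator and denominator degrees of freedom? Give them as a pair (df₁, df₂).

degrees of freedom = [2, 22]

k = 3 groups, N = 25 total
df = (k−1, N−k) = (3−1, 25−3) = (2, 22)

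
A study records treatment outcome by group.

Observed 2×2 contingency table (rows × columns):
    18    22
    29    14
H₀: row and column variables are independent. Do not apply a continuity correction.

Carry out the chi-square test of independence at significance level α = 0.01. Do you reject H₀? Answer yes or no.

Row totals [40, 43], col totals [47, 36], n=83
χ² = (18−22.65)²/22.65 + (22−17.35)²/17.35 + (29−24.35)²/24.35 + (14−18.65)²/18.65 = 4.2494
df = 1
p-value (upper-tail) = 0.03927
At α=0.01: p ≥ α → fail to reject H₀

reject H₀: no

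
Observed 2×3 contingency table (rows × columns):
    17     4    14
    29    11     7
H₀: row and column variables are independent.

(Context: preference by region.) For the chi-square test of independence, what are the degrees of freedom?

degrees of freedom = 2

df = (r−1)(c−1) = (2−1)·(3−1) = 2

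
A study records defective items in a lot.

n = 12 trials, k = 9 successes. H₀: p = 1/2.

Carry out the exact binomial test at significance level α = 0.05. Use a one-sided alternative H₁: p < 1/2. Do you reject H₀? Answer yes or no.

Exact binomial: n=12, k=9, p₀=1/2=0.5000
P(X≤9) from Σ C(n,i)·p₀^i·(1−p₀)^(n−i)
p-value (one-sided, H₁ less) = 0.98071
At α=0.05: p ≥ α → fail to reject H₀

reject H₀: no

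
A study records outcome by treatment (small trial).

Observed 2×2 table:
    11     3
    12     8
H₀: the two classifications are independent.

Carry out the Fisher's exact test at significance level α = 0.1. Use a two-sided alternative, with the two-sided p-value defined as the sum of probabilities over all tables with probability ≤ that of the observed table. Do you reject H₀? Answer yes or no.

reject H₀: no

Margins: r₁=14, r₂=20, c₁=23, c₂=11, n=34
p_obs = C(14,11)·C(20,12)/C(34,23); sum pmf over tables with pmf ≤ p_obs
p-value (two-sided) = 0.29481
At α=0.1: p ≥ α → fail to reject H₀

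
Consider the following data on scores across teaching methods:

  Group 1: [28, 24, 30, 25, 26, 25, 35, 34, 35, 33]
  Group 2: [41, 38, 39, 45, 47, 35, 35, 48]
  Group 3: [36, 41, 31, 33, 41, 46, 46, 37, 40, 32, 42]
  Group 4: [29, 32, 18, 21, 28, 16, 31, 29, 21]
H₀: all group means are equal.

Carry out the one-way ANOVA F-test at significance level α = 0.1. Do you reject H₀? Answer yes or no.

Group means [29.50, 41.00, 38.64, 25.00], grand mean 33.500
SSB = Σnᵢ(x̄ᵢ−x̄)² = 1550.455; SSW = ΣΣ(x−x̄ᵢ)² = 929.045
MSB = 1550.455/3 = 516.8182; MSW = 929.045/34 = 27.3249
F = MSB/MSW = 18.9138
df = (3, 34)
p-value (upper-tail) = 0.00000
At α=0.1: p < α → reject H₀

reject H₀: yes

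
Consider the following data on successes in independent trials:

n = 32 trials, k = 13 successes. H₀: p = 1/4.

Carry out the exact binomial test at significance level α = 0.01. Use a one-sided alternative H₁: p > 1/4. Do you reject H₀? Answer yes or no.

reject H₀: no

Exact binomial: n=32, k=13, p₀=1/4=0.2500
P(X≥13) from Σ C(n,i)·p₀^i·(1−p₀)^(n−i)
p-value (one-sided, H₁ greater) = 0.03775
At α=0.01: p ≥ α → fail to reject H₀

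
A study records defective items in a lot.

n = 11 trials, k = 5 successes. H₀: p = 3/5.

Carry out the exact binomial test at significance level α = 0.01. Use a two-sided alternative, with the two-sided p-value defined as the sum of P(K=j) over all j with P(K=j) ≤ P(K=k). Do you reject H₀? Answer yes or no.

Exact binomial: n=11, k=5, p₀=3/5=0.6000
P(X=j) = C(n,j)·p₀^j·(1−p₀)^(n−j); p = Σ P(X=j) over j with P(X=j) ≤ P(X=5)
p-value (two-sided) = 0.36542
At α=0.01: p ≥ α → fail to reject H₀

reject H₀: no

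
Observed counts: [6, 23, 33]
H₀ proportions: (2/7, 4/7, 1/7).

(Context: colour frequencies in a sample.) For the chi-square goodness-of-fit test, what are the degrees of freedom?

df = k − 1 = 3 − 1 = 2

degrees of freedom = 2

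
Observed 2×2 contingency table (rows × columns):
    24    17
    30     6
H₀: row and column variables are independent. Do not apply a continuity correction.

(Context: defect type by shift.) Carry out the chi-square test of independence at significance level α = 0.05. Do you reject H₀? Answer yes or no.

Row totals [41, 36], col totals [54, 23], n=77
χ² = (24−28.75)²/28.75 + (17−12.25)²/12.25 + (30−25.25)²/25.25 + (6−10.75)²/10.75 = 5.6266
df = 1
p-value (upper-tail) = 0.01769
At α=0.05: p < α → reject H₀

reject H₀: yes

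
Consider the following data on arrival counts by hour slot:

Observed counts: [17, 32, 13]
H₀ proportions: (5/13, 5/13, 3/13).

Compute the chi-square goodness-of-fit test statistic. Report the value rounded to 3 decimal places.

n = 62; E_i = n·p_i = [23.85, 23.85, 14.31]
χ² = (17−23.85)²/23.85 + (32−23.85)²/23.85 + (13−14.31)²/14.31 = 4.8731
df = 2

test statistic = 4.873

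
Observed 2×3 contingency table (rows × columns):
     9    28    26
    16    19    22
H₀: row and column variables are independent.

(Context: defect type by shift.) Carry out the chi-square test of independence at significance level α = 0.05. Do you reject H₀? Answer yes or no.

Row totals [63, 57], col totals [25, 47, 48], n=120
χ² = (9−13.12)²/13.12 + (28−24.68)²/24.68 + (26−25.20)²/25.20 + (16−11.88)²/11.88 + (19−22.32)²/22.32 + (22−22.80)²/22.80 = 3.7261
df = 2
p-value (upper-tail) = 0.15520
At α=0.05: p ≥ α → fail to reject H₀

reject H₀: no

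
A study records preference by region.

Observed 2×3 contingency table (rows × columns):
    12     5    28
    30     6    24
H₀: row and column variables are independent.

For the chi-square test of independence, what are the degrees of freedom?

df = (r−1)(c−1) = (2−1)·(3−1) = 2

degrees of freedom = 2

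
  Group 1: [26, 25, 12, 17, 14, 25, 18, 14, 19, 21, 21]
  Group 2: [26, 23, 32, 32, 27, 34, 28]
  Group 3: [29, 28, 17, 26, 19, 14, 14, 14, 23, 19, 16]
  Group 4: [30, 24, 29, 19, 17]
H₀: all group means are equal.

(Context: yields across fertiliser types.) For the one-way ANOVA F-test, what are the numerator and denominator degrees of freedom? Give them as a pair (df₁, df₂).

degrees of freedom = [3, 30]

k = 4 groups, N = 34 total
df = (k−1, N−k) = (4−1, 34−4) = (3, 30)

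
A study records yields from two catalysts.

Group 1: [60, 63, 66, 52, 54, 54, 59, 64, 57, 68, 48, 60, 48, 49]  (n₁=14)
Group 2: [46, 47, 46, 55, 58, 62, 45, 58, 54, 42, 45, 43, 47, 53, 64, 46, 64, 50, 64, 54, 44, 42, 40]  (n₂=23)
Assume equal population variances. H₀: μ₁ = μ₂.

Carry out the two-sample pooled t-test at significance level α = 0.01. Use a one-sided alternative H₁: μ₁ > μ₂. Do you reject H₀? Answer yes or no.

reject H₀: yes

x̄₁=57.286, s₁=6.661, n₁=14
x̄₂=50.826, s₂=7.802, n₂=23
s_p² = [13·6.661² + 22·7.802²]/35 = 54.7475
SE = √(s_p²·(1/14+1/23)) = 2.5082
t = (57.286−50.826)/2.5082 = 2.5754
df = 35
p-value (one-sided, H₁ greater) = 0.00720
At α=0.01: p < α → reject H₀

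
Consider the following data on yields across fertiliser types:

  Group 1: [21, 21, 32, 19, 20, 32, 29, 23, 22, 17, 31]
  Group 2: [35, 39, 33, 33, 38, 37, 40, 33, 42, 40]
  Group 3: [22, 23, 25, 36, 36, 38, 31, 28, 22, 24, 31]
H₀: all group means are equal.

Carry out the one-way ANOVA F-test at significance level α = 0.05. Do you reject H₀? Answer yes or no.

reject H₀: yes

Group means [24.27, 37.00, 28.73], grand mean 29.781
SSB = Σnᵢ(x̄ᵢ−x̄)² = 867.105; SSW = ΣΣ(x−x̄ᵢ)² = 776.364
MSB = 867.105/2 = 433.5526; MSW = 776.364/29 = 26.7712
F = MSB/MSW = 16.1948
df = (2, 29)
p-value (upper-tail) = 0.00002
At α=0.05: p < α → reject H₀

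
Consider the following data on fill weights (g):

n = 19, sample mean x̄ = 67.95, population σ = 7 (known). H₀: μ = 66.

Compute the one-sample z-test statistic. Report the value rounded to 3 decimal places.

SE = σ/√n = 7/√19 = 1.6059
z = (x̄−μ₀)/SE = (67.95−66)/1.6059 = 1.2143

test statistic = 1.214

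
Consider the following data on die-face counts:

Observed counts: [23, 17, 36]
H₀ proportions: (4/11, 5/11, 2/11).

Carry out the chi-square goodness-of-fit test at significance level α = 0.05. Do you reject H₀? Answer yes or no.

reject H₀: yes

n = 76; E_i = n·p_i = [27.64, 34.55, 13.82]
χ² = (23−27.64)²/27.64 + (17−34.55)²/34.55 + (36−13.82)²/13.82 = 45.2967
df = 2
p-value (upper-tail) = 0.00000
At α=0.05: p < α → reject H₀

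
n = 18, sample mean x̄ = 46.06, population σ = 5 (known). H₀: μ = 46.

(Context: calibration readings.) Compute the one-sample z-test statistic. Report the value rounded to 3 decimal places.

SE = σ/√n = 5/√18 = 1.1785
z = (x̄−μ₀)/SE = (46.06−46)/1.1785 = 0.0509

test statistic = 0.051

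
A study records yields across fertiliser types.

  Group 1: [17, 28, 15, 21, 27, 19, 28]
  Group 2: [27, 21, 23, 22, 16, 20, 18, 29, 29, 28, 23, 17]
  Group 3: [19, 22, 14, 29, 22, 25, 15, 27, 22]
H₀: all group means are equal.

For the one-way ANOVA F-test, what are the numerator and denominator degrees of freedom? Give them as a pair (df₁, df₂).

degrees of freedom = [2, 25]

k = 3 groups, N = 28 total
df = (k−1, N−k) = (3−1, 28−3) = (2, 25)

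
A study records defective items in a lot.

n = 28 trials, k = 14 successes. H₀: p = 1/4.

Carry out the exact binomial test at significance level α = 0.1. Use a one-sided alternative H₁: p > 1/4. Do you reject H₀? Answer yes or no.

Exact binomial: n=28, k=14, p₀=1/4=0.2500
P(X≥14) from Σ C(n,i)·p₀^i·(1−p₀)^(n−i)
p-value (one-sided, H₁ greater) = 0.00378
At α=0.1: p < α → reject H₀

reject H₀: yes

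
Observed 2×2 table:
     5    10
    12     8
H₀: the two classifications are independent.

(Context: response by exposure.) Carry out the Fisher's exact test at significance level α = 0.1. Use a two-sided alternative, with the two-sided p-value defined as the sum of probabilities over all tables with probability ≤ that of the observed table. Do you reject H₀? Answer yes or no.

Margins: r₁=15, r₂=20, c₁=17, c₂=18, n=35
p_obs = C(15,5)·C(20,12)/C(35,17); sum pmf over tables with pmf ≤ p_obs
p-value (two-sided) = 0.17558
At α=0.1: p ≥ α → fail to reject H₀

reject H₀: no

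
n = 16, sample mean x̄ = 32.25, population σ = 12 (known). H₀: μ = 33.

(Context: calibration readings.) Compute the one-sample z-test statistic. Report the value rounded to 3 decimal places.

test statistic = -0.250

SE = σ/√n = 12/√16 = 3.0000
z = (x̄−μ₀)/SE = (32.25−33)/3.0000 = -0.2500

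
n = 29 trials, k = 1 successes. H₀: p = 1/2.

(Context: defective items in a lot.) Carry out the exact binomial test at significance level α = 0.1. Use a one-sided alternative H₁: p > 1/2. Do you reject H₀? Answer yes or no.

Exact binomial: n=29, k=1, p₀=1/2=0.5000
P(X≥1) from Σ C(n,i)·p₀^i·(1−p₀)^(n−i)
p-value (one-sided, H₁ greater) = 1.00000
At α=0.1: p ≥ α → fail to reject H₀

reject H₀: no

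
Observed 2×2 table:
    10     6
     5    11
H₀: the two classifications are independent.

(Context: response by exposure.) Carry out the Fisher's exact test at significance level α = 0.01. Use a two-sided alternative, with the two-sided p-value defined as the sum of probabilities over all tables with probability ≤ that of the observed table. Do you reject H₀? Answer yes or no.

reject H₀: no

Margins: r₁=16, r₂=16, c₁=15, c₂=17, n=32
p_obs = C(16,10)·C(16,5)/C(32,15); sum pmf over tables with pmf ≤ p_obs
p-value (two-sided) = 0.15561
At α=0.01: p ≥ α → fail to reject H₀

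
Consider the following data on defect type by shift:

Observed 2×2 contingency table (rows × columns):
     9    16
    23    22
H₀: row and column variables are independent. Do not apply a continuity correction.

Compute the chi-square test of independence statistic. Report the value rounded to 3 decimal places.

test statistic = 1.479

Row totals [25, 45], col totals [32, 38], n=70
χ² = (9−11.43)²/11.43 + (16−13.57)²/13.57 + (23−20.57)²/20.57 + (22−24.43)²/24.43 = 1.4788
df = 1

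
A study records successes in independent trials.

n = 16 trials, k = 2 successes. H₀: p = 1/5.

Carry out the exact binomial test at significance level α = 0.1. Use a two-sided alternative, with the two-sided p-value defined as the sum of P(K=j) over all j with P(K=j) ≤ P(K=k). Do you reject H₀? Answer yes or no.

Exact binomial: n=16, k=2, p₀=1/5=0.2000
P(X=j) = C(n,j)·p₀^j·(1−p₀)^(n−j); p = Σ P(X=j) over j with P(X=j) ≤ P(X=2)
p-value (two-sided) = 0.75371
At α=0.1: p ≥ α → fail to reject H₀

reject H₀: no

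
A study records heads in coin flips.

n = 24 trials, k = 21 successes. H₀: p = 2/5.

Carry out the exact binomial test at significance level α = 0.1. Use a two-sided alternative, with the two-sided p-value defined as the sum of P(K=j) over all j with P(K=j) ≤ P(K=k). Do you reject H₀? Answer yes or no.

reject H₀: yes

Exact binomial: n=24, k=21, p₀=2/5=0.4000
P(X=j) = C(n,j)·p₀^j·(1−p₀)^(n−j); p = Σ P(X=j) over j with P(X=j) ≤ P(X=21)
p-value (two-sided) = 0.00000
At α=0.1: p < α → reject H₀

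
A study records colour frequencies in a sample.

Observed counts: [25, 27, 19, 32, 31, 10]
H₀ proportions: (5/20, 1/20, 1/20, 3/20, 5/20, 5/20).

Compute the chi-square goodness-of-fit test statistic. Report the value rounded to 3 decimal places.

test statistic = 101.630

n = 144; E_i = n·p_i = [36.00, 7.20, 7.20, 21.60, 36.00, 36.00]
χ² = (25−36.00)²/36.00 + (27−7.20)²/7.20 + (19−7.20)²/7.20 + (32−21.60)²/21.60 + (31−36.00)²/36.00 + (10−36.00)²/36.00 = 101.6296
df = 5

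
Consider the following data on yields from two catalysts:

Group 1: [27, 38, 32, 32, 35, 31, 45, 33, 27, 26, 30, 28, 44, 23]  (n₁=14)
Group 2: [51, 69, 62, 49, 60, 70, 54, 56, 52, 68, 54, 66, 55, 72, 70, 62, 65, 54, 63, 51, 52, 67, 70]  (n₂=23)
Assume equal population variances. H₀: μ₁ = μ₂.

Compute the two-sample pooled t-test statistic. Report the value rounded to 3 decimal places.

x̄₁=32.214, s₁=6.483, n₁=14
x̄₂=60.522, s₂=7.597, n₂=23
s_p² = [13·6.483² + 22·7.597²]/35 = 51.8885
SE = √(s_p²·(1/14+1/23)) = 2.4418
t = (32.214−60.522)/2.4418 = -11.5929
df = 35

test statistic = -11.593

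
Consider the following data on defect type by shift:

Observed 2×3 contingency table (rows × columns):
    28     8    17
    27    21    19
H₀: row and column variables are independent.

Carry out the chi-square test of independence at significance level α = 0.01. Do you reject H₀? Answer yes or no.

Row totals [53, 67], col totals [55, 29, 36], n=120
χ² = (28−24.29)²/24.29 + (8−12.81)²/12.81 + (17−15.90)²/15.90 + (27−30.71)²/30.71 + (21−16.19)²/16.19 + (19−20.10)²/20.10 = 4.3832
df = 2
p-value (upper-tail) = 0.11174
At α=0.01: p ≥ α → fail to reject H₀

reject H₀: no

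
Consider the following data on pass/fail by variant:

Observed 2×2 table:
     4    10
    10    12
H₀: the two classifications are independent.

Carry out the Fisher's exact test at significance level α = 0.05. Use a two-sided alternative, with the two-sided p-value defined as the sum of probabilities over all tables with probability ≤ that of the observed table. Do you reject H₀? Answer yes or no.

Margins: r₁=14, r₂=22, c₁=14, c₂=22, n=36
p_obs = C(14,4)·C(22,10)/C(36,14); sum pmf over tables with pmf ≤ p_obs
p-value (two-sided) = 0.48473
At α=0.05: p ≥ α → fail to reject H₀

reject H₀: no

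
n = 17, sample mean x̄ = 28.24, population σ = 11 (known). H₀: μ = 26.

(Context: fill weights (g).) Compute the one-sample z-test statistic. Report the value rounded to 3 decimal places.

test statistic = 0.840

SE = σ/√n = 11/√17 = 2.6679
z = (x̄−μ₀)/SE = (28.24−26)/2.6679 = 0.8396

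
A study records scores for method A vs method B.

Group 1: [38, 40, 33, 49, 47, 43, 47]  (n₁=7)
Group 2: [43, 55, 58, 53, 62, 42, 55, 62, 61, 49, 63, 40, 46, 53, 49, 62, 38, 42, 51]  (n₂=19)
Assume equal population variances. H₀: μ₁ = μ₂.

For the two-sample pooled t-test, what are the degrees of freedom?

degrees of freedom = 24

df = n₁ + n₂ − 2 = 7 + 19 − 2 = 24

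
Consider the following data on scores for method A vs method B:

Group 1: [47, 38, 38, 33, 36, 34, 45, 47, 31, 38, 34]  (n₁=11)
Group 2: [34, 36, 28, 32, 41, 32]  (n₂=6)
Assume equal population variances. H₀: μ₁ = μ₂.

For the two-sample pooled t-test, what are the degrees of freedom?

df = n₁ + n₂ − 2 = 11 + 6 − 2 = 15

degrees of freedom = 15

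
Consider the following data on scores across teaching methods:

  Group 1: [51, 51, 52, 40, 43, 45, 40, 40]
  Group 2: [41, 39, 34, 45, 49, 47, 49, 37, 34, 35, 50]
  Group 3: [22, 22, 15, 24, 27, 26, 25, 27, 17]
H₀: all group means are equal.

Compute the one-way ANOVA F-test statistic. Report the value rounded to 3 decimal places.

Group means [45.25, 41.82, 22.78], grand mean 36.679
SSB = Σnᵢ(x̄ᵢ−x̄)² = 2617.415; SSW = ΣΣ(x−x̄ᵢ)² = 754.692
MSB = 2617.415/2 = 1308.7076; MSW = 754.692/25 = 30.1877
F = MSB/MSW = 43.3524
df = (2, 25)

test statistic = 43.352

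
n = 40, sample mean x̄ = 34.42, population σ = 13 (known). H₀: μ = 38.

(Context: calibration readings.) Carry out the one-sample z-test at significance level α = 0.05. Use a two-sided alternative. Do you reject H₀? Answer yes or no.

reject H₀: no

SE = σ/√n = 13/√40 = 2.0555
z = (x̄−μ₀)/SE = (34.42−38)/2.0555 = -1.7417
p-value (two-sided) = 0.08156
At α=0.05: p ≥ α → fail to reject H₀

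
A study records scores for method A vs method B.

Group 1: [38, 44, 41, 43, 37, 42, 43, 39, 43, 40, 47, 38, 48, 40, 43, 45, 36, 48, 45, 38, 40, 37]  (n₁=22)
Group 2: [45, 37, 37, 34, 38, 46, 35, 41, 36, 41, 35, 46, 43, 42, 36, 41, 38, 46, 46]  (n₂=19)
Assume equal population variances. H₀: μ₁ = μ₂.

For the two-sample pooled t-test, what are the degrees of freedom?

degrees of freedom = 39

df = n₁ + n₂ − 2 = 22 + 19 − 2 = 39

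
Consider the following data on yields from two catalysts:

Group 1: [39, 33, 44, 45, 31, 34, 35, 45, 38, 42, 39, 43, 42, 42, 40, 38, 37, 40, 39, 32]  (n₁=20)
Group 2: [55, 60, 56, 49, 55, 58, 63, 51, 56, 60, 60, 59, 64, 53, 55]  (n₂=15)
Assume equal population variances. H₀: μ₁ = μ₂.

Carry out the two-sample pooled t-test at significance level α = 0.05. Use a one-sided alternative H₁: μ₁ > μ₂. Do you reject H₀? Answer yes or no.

reject H₀: no

x̄₁=38.900, s₁=4.217, n₁=20
x̄₂=56.933, s₂=4.200, n₂=15
s_p² = [19·4.217² + 14·4.200²]/33 = 17.7192
SE = √(s_p²·(1/20+1/15)) = 1.4378
t = (38.900−56.933)/1.4378 = -12.5424
df = 33
p-value (one-sided, H₁ greater) = 1.00000
At α=0.05: p ≥ α → fail to reject H₀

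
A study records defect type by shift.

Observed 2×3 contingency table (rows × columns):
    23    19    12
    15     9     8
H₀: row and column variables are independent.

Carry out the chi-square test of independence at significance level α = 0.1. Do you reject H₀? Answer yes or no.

Row totals [54, 32], col totals [38, 28, 20], n=86
χ² = (23−23.86)²/23.86 + (19−17.58)²/17.58 + (12−12.56)²/12.56 + (15−14.14)²/14.14 + (9−10.42)²/10.42 + (8−7.44)²/7.44 = 0.4577
df = 2
p-value (upper-tail) = 0.79545
At α=0.1: p ≥ α → fail to reject H₀

reject H₀: no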